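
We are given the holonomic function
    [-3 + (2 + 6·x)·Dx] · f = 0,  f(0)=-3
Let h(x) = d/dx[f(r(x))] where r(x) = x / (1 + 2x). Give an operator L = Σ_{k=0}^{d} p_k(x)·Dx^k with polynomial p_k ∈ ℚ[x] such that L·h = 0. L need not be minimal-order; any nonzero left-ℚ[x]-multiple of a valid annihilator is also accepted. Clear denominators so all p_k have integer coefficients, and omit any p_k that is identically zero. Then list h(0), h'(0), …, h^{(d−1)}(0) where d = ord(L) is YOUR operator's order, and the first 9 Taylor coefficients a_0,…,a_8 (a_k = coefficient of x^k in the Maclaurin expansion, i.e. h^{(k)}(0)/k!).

f: a_k = -3, -9/2, 27/8, -81/16, 1215/128, -5103/256, 45927/1024, -216513/2048, 8444007/32768, …
Substitute x→r, Dx→(1/r')Dx; clear ⇒ L₀.
h=h₀': d/dx-closure on L₀ ⇒ L.
L = (-11 - 40·x) + (-2 - 14·x - 20·x^2)·Dx  (order 1).
h: a_k = -9/2, 99/4, -1755/16, 14895/32, -508635/256, 4432509/512, -78986943/2048, 717364935/4096, -52916956155/65536, …
ICs: h(0) = -9/2.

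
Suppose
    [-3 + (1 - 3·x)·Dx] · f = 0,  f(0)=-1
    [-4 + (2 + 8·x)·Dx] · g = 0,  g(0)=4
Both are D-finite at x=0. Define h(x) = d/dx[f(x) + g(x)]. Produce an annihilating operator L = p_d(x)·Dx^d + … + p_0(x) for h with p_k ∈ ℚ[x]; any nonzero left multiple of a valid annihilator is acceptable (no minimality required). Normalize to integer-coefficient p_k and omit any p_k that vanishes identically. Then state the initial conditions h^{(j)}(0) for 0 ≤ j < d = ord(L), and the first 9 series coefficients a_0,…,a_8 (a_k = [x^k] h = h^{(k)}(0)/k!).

L = (-90 - 108·x) + (-21 - 252·x - 378·x^2)·Dx + (4 + 13·x - 39·x^2 - 108·x^3)·Dx^2  (order 2).
h: a_k = 5, -34, -33, -484, -655, -6390, -7917, -79944, -74187, …
ICs: h(0) = 5, h′(0) = -34.

f: a_k = -1, -3, -9, -27, -81, -243, -729, -2187, -6561, …
g: a_k = 4, 8, -8, 16, -40, 112, -336, 1056, -3432, …
f+g: L₀ = lclm(L_f,L_g), ord ≤ 1+1.
Differentiate: ansatz ord ≤ ord L₀ ⇒ L.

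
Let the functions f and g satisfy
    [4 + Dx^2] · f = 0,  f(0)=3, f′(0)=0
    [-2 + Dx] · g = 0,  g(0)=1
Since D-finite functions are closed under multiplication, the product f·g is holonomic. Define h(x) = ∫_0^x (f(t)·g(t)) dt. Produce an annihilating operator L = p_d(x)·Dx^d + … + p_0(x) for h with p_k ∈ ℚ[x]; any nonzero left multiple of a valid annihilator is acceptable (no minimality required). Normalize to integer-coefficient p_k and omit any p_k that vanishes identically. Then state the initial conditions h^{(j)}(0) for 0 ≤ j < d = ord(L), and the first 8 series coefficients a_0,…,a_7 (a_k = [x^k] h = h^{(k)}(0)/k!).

f: a_k = 3, 0, -6, 0, 2, 0, -4/15, 0, …
g: a_k = 1, 2, 2, 4/3, 2/3, 4/15, 4/45, 8/315, …
f·g: L₀ = L_f ⊗_s L_g, ord ≤ 2·1.
h=∫h₀ ⇒ L = L₀·Dx.
L = 8·Dx - 4·Dx^2 + Dx^3  (order 3).
h: a_k = 0, 3, 3, 0, -2, -8/5, -8/15, 0, …
ICs: h(0) = 0, h′(0) = 3, h′′(0) = 6.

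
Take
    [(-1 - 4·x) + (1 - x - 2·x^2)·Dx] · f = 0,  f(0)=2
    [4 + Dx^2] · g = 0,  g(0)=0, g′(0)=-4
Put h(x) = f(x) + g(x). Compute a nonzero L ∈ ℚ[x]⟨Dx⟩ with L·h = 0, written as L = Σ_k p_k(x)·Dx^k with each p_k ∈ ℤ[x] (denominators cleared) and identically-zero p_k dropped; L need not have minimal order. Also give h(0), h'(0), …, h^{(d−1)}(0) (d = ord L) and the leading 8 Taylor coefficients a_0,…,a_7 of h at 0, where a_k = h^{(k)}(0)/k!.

L = (68 + 304·x + 200·x^2 + 320·x^3 + 160·x^4 + 128·x^5) + (-20 + 12·x + 24·x^2 + 8·x^3 + 48·x^4 + 96·x^5 + 64·x^6)·Dx + (17 + 76·x + 50·x^2 + 80·x^3 + 40·x^4 + 32·x^5)·Dx^2 + (-5 + 3·x + 6·x^2 + 2·x^3 + 12·x^4 + 24·x^5 + 16·x^6)·Dx^3  (order 3).
h: a_k = 2, -2, 6, 38/3, 22, 622/15, 86, 53566/315, …
ICs: h(0) = 2, h′(0) = -2, h′′(0) = 12.

f: a_k = 2, 2, 6, 10, 22, 42, 86, 170, …
g: a_k = 0, -4, 0, 8/3, 0, -8/15, 0, 16/315, …
f+g: L₀ = lclm(L_f,L_g), ord ≤ 1+2.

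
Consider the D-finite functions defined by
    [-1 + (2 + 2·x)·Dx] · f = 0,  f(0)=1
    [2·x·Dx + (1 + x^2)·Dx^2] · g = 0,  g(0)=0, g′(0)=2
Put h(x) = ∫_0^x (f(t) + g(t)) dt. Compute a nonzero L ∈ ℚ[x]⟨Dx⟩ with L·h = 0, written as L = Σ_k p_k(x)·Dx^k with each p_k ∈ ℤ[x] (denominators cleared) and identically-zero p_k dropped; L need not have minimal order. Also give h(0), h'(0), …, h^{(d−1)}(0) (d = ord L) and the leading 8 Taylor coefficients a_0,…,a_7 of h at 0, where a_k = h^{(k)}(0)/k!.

f: a_k = 1, 1/2, -1/8, 1/16, -5/128, 7/256, -21/1024, 33/2048, …
g: a_k = 0, 2, 0, -2/3, 0, 2/5, 0, -2/7, …
L₀ := lclm(L_f,L_g); ord L₀ ≤ 1+2.
Integrate: L := L₀·Dx.
L = (-4 - 10·x + 12·x^2 + 6·x^3)·Dx^2 + (-11 - 16·x + 10·x^2 + 48·x^3 + 21·x^4)·Dx^3 + (-2 + 6·x + 12·x^2 + 12·x^3 + 14·x^4 + 6·x^5)·Dx^4  (order 4).
h: a_k = 0, 1, 5/4, -1/24, -29/192, -1/128, 547/7680, -3/1024, …
ICs: h(0) = 0, h′(0) = 1, h′′(0) = 5/2, h′′′(0) = -1/4.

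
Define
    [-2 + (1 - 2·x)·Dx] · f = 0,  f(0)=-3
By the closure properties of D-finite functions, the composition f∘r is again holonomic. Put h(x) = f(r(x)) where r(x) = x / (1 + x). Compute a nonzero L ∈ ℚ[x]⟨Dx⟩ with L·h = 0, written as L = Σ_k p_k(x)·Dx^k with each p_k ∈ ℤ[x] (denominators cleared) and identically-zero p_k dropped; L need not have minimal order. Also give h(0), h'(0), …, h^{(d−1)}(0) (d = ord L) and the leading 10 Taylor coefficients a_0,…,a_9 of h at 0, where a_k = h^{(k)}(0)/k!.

f: a_k = -3, -6, -12, -24, -48, -96, -192, -384, -768, -1536, …
Substitute x→r, Dx→(1/r')Dx; clear ⇒ L₀.
L = 2 + (-1 + x^2)·Dx  (order 1).
h: a_k = -3, -6, -6, -6, -6, -6, -6, -6, -6, -6, …
ICs: h(0) = -3.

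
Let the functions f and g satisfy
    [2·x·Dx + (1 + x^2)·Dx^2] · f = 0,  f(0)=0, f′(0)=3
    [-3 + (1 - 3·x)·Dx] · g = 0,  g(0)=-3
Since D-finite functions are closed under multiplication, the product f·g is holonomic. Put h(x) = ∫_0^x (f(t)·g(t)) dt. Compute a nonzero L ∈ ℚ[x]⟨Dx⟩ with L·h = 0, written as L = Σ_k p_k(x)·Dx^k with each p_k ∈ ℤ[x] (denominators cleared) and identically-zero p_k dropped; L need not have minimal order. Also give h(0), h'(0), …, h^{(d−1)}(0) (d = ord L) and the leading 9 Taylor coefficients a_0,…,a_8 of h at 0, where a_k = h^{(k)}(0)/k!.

L = 6·x·Dx + (6 - 2·x + 12·x^2)·Dx^2 + (-1 + 3·x - x^2 + 3·x^3)·Dx^3  (order 3).
h: a_k = 0, 0, -9/2, -9, -39/2, -234/5, -1173/10, -10557/35, -55413/70, …
ICs: h(0) = 0, h′(0) = 0, h′′(0) = -9.

f: a_k = 0, 3, 0, -1, 0, 3/5, 0, -3/7, 0, …
g: a_k = -3, -9, -27, -81, -243, -729, -2187, -6561, -19683, …
h₀=f·g: eliminate ⇒ L₀, order ≤ 2·1.
∫: right-multiply L₀ by Dx.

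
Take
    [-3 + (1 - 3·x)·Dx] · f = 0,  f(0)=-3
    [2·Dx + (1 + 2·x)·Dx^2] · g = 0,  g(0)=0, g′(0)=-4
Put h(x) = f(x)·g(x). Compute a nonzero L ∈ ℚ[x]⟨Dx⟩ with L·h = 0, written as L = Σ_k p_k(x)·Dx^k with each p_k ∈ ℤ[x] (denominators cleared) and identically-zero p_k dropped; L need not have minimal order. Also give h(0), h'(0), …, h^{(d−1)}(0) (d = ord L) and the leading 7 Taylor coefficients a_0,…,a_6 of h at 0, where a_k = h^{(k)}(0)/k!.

L = 6 + (4 + 18·x)·Dx + (-1 + x + 6·x^2)·Dx^2  (order 2).
h: a_k = 0, 12, 24, 88, 240, 3792/5, 11056/5, …
ICs: h(0) = 0, h′(0) = 12.

f: a_k = -3, -9, -27, -81, -243, -729, -2187, …
g: a_k = 0, -4, 4, -16/3, 8, -64/5, 64/3, …
L₀ := L_f ⊗_s L_g (sym. prod.), ord ≤ 2.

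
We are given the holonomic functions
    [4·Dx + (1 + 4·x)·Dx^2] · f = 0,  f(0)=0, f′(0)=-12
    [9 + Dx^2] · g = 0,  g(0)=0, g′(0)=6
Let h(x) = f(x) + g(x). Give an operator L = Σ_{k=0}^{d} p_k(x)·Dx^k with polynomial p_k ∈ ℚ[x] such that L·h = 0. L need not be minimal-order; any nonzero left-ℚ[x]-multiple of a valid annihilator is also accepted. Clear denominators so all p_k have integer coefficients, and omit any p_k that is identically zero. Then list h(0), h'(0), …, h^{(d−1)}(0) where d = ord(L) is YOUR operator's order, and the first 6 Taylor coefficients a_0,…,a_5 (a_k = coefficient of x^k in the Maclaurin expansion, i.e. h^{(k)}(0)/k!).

f: a_k = 0, -12, 24, -64, 192, -3072/5, …
g: a_k = 0, 6, 0, -9, 0, 81/20, …
f+g: L₀ = lclm(L_f,L_g), ord ≤ 2+2.
L = (3780 + 2592·x + 5184·x^2)·Dx + (369 + 2124·x + 3888·x^2 + 5184·x^3)·Dx^2 + (420 + 288·x + 576·x^2)·Dx^3 + (41 + 236·x + 432·x^2 + 576·x^3)·Dx^4  (order 4).
h: a_k = 0, -6, 24, -73, 192, -12207/20, …
ICs: h(0) = 0, h′(0) = -6, h′′(0) = 48, h′′′(0) = -438.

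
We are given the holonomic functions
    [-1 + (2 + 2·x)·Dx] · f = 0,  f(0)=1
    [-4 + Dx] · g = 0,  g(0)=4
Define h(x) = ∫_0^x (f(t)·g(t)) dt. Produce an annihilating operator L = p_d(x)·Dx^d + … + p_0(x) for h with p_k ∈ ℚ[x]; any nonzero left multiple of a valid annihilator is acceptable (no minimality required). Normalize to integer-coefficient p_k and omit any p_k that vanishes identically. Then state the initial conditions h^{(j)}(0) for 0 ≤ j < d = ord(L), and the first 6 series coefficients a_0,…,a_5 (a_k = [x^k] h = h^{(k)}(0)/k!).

f: a_k = 1, 1/2, -1/8, 1/16, -5/128, 7/256, …
g: a_k = 4, 16, 32, 128/3, 128/3, 512/15, …
h₀=f·g: eliminate ⇒ L₀, order ≤ 1·1.
h=∫₀ˣh₀: take L = L₀·Dx.
L = (-9 - 8·x)·Dx + (2 + 2·x)·Dx^2  (order 2).
h: a_k = 0, 4, 9, 79/6, 683/48, 1947/160, …
ICs: h(0) = 0, h′(0) = 4.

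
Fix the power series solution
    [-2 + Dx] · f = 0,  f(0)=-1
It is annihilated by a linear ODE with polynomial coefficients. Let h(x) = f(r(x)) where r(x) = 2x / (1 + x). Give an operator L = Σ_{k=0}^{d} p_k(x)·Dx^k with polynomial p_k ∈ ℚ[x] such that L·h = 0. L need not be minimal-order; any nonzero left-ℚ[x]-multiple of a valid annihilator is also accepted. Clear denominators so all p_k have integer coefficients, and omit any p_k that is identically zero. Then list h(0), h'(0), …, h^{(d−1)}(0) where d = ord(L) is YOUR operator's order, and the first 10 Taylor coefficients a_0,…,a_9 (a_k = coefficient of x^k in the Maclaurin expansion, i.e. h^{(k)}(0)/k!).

L = -4 + (1 + 2·x + x^2)·Dx  (order 1).
h: a_k = -1, -4, -4, 4/3, 4/3, -28/15, 44/45, 68/315, -316/315, 3316/2835, …
ICs: h(0) = -1.

f: a_k = -1, -2, -2, -4/3, -2/3, -4/15, -4/45, -8/315, -2/315, -4/2835, …
L₀ from L_f via x↦r, Dx↦r'^{-1}Dx.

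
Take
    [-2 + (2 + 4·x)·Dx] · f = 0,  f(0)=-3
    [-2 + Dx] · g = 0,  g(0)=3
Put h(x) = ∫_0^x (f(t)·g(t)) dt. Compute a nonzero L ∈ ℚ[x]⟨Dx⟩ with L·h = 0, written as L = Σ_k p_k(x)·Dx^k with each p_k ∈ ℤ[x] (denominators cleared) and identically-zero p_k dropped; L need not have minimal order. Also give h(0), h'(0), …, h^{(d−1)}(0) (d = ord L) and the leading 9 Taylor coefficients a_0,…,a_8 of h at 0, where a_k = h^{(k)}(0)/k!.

L = (-3 - 4·x)·Dx + (1 + 2·x)·Dx^2  (order 2).
h: a_k = 0, -9, -27/2, -21/2, -51/8, -99/40, -107/80, 89/560, -3369/4480, …
ICs: h(0) = 0, h′(0) = -9.

f: a_k = -3, -3, 3/2, -3/2, 15/8, -21/8, 63/16, -99/16, 1287/128, …
g: a_k = 3, 6, 6, 4, 2, 4/5, 4/15, 8/105, 2/105, …
f·g: L₀ = L_f ⊗_s L_g, ord ≤ 1·1.
Integrate: L := L₀·Dx.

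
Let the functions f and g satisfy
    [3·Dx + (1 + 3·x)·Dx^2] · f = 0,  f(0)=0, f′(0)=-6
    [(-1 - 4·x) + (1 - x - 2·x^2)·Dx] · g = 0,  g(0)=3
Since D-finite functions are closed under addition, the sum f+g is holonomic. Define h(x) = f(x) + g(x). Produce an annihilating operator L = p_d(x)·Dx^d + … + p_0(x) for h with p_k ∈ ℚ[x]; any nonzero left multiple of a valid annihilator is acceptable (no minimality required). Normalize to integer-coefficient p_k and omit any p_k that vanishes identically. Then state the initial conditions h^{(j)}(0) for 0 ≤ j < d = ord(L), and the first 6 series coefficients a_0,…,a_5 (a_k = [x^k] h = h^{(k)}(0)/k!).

f: a_k = 0, -6, 9, -18, 81/2, -486/5, …
g: a_k = 3, 3, 9, 15, 33, 63, …
L₀ := lclm(L_f,L_g); ord L₀ ≤ 2+1.
L = (-66 - 270·x - 576·x^2 - 336·x^3 - 288·x^4)·Dx + (-4 - 96·x - 492·x^2 - 832·x^3 - 696·x^4 - 480·x^5)·Dx^2 + (3 + 19·x + 25·x^2 - 39·x^3 - 116·x^4 - 164·x^5 - 96·x^6)·Dx^3  (order 3).
h: a_k = 3, -3, 18, -3, 147/2, -171/5, …
ICs: h(0) = 3, h′(0) = -3, h′′(0) = 36.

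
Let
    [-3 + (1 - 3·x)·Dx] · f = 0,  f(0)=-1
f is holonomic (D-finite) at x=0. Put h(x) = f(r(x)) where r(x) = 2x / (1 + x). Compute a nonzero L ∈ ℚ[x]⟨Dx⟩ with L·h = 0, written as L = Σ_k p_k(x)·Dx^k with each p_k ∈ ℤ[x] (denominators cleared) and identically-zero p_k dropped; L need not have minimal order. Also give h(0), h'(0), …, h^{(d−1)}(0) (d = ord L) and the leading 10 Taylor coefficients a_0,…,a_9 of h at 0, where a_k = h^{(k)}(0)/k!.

L = 6 + (-1 + 4·x + 5·x^2)·Dx  (order 1).
h: a_k = -1, -6, -30, -150, -750, -3750, -18750, -93750, -468750, -2343750, …
ICs: h(0) = -1.

f: a_k = -1, -3, -9, -27, -81, -243, -729, -2187, -6561, -19683, …
f∘r: x↦r, Dx↦Dx/r' in L_f ⇒ L₀.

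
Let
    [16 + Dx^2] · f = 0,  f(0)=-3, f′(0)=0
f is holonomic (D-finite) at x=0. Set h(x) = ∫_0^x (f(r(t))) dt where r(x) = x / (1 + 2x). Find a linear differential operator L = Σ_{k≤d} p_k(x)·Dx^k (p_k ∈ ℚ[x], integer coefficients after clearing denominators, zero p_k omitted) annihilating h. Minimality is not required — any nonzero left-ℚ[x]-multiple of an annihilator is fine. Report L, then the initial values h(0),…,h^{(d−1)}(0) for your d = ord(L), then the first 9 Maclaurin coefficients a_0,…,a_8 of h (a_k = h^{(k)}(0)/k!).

f: a_k = -3, 0, 24, 0, -32, 0, 256/15, 0, -512/105, …
h₀=f(r): pull back L_f along r ⇒ L₀.
h=∫₀ˣh₀: take L = L₀·Dx.
L = 16·Dx + (4 + 24·x + 48·x^2 + 32·x^3)·Dx^2 + (1 + 8·x + 24·x^2 + 32·x^3 + 16·x^4)·Dx^3  (order 3).
h: a_k = 0, -3, 0, 8, -24, 256/5, -256/3, 1408/15, 192/5, …
ICs: h(0) = 0, h′(0) = -3, h′′(0) = 0.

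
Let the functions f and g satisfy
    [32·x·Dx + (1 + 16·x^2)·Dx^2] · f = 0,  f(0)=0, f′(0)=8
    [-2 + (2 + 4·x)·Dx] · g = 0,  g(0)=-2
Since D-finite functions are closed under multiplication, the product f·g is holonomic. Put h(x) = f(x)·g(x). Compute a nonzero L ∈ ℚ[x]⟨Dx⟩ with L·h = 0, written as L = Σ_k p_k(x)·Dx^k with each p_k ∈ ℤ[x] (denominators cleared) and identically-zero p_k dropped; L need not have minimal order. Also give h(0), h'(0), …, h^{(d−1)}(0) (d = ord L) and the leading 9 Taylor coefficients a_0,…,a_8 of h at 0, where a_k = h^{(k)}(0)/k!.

f: a_k = 0, 8, 0, -128/3, 0, 2048/5, 0, -32768/7, 0, …
g: a_k = -2, -2, 1, -1, 5/4, -7/4, 21/8, -33/8, 429/64, …
L₀ := L_f ⊗_s L_g (sym. prod.), ord ≤ 2.
L = (3 - 32·x - 16·x^2) + (-2 + 28·x + 96·x^2 + 64·x^3)·Dx + (1 + 4·x + 20·x^2 + 64·x^3 + 64·x^4)·Dx^2  (order 2).
h: a_k = 0, -16, -16, 280/3, 232/3, -12778/15, -11858/15, 1022653/105, 944407/105, …
ICs: h(0) = 0, h′(0) = -16.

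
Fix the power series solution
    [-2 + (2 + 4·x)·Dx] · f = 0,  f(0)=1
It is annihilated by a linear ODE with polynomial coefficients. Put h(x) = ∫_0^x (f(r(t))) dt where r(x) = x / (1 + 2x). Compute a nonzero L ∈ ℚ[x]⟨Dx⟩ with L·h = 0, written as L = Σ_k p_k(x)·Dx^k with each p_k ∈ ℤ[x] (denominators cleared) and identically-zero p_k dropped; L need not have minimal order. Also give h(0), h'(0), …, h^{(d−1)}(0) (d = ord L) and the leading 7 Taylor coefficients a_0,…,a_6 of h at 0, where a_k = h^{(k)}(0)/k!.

f: a_k = 1, 1, -1/2, 1/2, -5/8, 7/8, -21/16, …
L₀ from L_f via x↦r, Dx↦r'^{-1}Dx.
h=∫₀ˣh₀: take L = L₀·Dx.
L = -Dx + (1 + 6·x + 8·x^2)·Dx^2  (order 2).
h: a_k = 0, 1, 1/2, -5/6, 13/8, -141/40, 133/16, …
ICs: h(0) = 0, h′(0) = 1.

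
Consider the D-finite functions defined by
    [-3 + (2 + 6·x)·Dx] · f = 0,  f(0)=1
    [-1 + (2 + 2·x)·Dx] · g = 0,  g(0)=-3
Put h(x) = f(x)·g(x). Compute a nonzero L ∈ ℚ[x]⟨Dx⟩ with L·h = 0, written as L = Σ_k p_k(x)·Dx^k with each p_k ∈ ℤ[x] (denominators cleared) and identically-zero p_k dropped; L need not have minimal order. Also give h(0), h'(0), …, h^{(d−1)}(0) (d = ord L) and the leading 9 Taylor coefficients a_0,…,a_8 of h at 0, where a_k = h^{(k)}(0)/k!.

f: a_k = 1, 3/2, -9/8, 27/16, -405/128, 1701/256, -15309/1024, 72171/2048, -2814669/32768, …
g: a_k = -3, -3/2, 3/8, -3/16, 15/128, -21/256, 63/1024, -99/2048, 1287/32768, …
L₀ := L_f ⊗_s L_g (sym. prod.), ord ≤ 1.
L = (-2 - 3·x) + (1 + 4·x + 3·x^2)·Dx  (order 1).
h: a_k = -3, -6, 3/2, -3, 51/8, -57/4, 531/16, -639/8, 25263/128, …
ICs: h(0) = -3.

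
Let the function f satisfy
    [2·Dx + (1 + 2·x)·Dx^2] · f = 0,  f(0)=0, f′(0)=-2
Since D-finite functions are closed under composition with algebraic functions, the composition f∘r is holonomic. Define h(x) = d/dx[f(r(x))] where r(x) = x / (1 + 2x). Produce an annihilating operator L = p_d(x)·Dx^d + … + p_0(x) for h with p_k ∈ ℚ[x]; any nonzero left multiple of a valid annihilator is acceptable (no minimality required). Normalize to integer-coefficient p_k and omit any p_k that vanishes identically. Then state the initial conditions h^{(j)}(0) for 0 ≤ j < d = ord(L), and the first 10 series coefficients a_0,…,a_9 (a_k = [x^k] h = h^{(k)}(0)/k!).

f: a_k = 0, -2, 2, -8/3, 4, -32/5, 32/3, -128/7, 32, -512/9, …
h₀=f(r): pull back L_f along r ⇒ L₀.
Differentiate: ansatz ord ≤ ord L₀ ⇒ L.
L = (6 + 16·x) + (1 + 6·x + 8·x^2)·Dx  (order 1).
h: a_k = -2, 12, -56, 240, -992, 4032, -16256, 65280, -261632, 1047552, …
ICs: h(0) = -2.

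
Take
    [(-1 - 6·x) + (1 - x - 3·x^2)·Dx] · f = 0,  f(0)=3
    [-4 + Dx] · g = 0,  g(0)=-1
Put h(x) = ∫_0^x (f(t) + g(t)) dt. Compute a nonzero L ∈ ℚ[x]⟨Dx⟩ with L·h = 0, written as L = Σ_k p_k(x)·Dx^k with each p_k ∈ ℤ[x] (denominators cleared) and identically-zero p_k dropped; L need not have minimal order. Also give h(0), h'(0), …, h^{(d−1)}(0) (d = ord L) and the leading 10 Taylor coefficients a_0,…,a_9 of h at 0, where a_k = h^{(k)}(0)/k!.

f: a_k = 3, 3, 12, 21, 57, 120, 291, 651, 1524, 3477, …
g: a_k = -1, -4, -8, -32/3, -32/3, -128/15, -256/45, -1024/315, -512/315, -2048/2835, …
Weyl lclm of L_f,L_g ⇒ L₀ (ord ≤ 2).
h=∫₀ˣh₀: take L = L₀·Dx.
L = (-16 + 8·x - 360·x^2 - 288·x^3)·Dx + (-8 + 50·x + 134·x^2 - 96·x^3 - 144·x^4)·Dx^2 + (3 - 13·x - 11·x^2 + 42·x^3 + 36·x^4)·Dx^3  (order 3).
h: a_k = 0, 2, -1/2, 4/3, 31/12, 139/15, 836/45, 12839/315, 204041/2520, 479548/2835, …
ICs: h(0) = 0, h′(0) = 2, h′′(0) = -1.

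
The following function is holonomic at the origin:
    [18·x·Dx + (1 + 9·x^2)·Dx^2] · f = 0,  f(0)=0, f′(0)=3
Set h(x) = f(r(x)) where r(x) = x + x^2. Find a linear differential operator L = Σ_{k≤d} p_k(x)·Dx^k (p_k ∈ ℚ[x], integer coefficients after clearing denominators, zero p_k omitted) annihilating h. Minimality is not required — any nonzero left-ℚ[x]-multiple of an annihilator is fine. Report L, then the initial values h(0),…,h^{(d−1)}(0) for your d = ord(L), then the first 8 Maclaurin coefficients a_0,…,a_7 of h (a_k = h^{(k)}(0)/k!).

f: a_k = 0, 3, 0, -9, 0, 243/5, 0, -2187/7, …
h₀=f(r): pull back L_f along r ⇒ L₀.
L = (-2 + 18·x + 72·x^2 + 108·x^3 + 54·x^4)·Dx + (1 + 2·x + 9·x^2 + 36·x^3 + 45·x^4 + 18·x^5)·Dx^2  (order 2).
h: a_k = 0, 3, 3, -9, -27, 108/5, 234, 1215/7, …
ICs: h(0) = 0, h′(0) = 3.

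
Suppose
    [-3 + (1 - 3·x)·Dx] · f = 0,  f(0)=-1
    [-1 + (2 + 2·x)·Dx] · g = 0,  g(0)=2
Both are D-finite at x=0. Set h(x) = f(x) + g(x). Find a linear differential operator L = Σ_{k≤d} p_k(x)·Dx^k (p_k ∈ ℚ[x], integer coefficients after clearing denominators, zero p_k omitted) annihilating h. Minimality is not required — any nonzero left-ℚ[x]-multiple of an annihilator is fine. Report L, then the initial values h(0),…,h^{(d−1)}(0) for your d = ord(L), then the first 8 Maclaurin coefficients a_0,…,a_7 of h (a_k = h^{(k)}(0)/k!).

L = (-39 - 27·x) + (73 + 138·x + 81·x^2)·Dx + (-10 + 2·x + 66·x^2 + 54·x^3)·Dx^2  (order 2).
h: a_k = 1, -2, -37/4, -215/8, -5189/64, -31097/128, -373269/512, -2239455/1024, …
ICs: h(0) = 1, h′(0) = -2.

f: a_k = -1, -3, -9, -27, -81, -243, -729, -2187, …
g: a_k = 2, 1, -1/4, 1/8, -5/64, 7/128, -21/512, 33/1024, …
f+g: L₀ = lclm(L_f,L_g), ord ≤ 1+1.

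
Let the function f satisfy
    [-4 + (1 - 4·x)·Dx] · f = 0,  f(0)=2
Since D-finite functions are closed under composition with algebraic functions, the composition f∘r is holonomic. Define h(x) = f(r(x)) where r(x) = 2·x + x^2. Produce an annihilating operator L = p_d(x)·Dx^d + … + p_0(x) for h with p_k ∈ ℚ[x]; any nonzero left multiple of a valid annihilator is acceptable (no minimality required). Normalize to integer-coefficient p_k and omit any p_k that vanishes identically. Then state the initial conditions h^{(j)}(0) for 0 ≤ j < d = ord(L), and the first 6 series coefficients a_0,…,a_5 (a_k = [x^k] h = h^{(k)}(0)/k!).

L = (8 + 8·x) + (-1 + 8·x + 4·x^2)·Dx  (order 1).
h: a_k = 2, 16, 136, 1152, 9760, 82688, …
ICs: h(0) = 2.

f: a_k = 2, 8, 32, 128, 512, 2048, …
Change of var in L_f (x↦r) gives L₀.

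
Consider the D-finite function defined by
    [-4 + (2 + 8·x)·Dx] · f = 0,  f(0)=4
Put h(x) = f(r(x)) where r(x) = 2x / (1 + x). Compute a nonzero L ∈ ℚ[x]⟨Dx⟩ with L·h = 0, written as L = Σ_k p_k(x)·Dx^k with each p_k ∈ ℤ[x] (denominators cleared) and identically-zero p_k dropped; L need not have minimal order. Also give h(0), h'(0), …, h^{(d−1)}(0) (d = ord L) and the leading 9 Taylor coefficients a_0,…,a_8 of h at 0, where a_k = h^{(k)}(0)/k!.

L = -4 + (1 + 10·x + 9·x^2)·Dx  (order 1).
h: a_k = 4, 16, -48, 208, -1136, 7056, -47280, 332880, -2427120, …
ICs: h(0) = 4.

f: a_k = 4, 8, -8, 16, -40, 112, -336, 1056, -3432, …
h₀=f(r): pull back L_f along r ⇒ L₀.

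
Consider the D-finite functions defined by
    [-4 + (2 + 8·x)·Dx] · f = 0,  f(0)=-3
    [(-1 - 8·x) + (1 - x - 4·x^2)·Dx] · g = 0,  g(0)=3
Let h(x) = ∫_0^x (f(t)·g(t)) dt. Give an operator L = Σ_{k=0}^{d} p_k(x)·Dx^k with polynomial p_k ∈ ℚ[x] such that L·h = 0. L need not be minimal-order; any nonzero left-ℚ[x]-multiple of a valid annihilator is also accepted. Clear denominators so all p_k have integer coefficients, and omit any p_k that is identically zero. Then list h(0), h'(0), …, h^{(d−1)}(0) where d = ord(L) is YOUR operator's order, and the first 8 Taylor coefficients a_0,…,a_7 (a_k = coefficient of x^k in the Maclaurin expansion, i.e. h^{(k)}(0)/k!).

L = (3 + 10·x + 24·x^2)·Dx + (-1 - 3·x + 8·x^2 + 16·x^3)·Dx^2  (order 2).
h: a_k = 0, -9, -27/2, -15, -189/4, -279/5, -429/2, -1647/7, …
ICs: h(0) = 0, h′(0) = -9.

f: a_k = -3, -6, 6, -12, 30, -84, 252, -792, …
g: a_k = 3, 3, 15, 27, 87, 195, 543, 1323, …
Sym-product of L_f,L_g gives L₀ (≤ ord 1).
h=∫h₀ ⇒ L = L₀·Dx.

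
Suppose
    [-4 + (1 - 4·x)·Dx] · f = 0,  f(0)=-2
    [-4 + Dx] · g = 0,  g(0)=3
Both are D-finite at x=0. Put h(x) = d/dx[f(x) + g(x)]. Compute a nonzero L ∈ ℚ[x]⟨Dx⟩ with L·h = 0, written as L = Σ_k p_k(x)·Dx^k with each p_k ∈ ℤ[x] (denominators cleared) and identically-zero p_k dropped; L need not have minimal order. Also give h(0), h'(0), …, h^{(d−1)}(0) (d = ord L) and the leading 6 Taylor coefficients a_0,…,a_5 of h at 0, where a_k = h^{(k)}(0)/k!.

f: a_k = -2, -8, -32, -128, -512, -2048, …
g: a_k = 3, 12, 24, 32, 32, 128/5, …
Weyl lclm of L_f,L_g ⇒ L₀ (ord ≤ 2).
Differentiate: ansatz ord ≤ ord L₀ ⇒ L.
L = (64 + 128·x) + (-20 - 32·x + 64·x^2)·Dx + (1 - 16·x^2)·Dx^2  (order 2).
h: a_k = 4, -16, -288, -1920, -10112, -245248/5, …
ICs: h(0) = 4, h′(0) = -16.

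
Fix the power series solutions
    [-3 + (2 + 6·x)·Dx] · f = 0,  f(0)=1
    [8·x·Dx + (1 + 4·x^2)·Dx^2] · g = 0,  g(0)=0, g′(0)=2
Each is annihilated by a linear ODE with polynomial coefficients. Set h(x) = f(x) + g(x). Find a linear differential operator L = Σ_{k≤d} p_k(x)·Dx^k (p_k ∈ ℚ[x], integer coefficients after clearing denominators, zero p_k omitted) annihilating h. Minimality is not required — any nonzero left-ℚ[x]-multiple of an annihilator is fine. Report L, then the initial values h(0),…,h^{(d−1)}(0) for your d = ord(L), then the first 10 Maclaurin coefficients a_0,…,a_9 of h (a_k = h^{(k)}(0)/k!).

L = (-48 - 360·x + 576·x^2 + 864·x^3)·Dx + (-59 - 192·x - 120·x^2 + 2304·x^3 + 3024·x^4)·Dx^2 + (-6 + 14·x + 144·x^2 + 272·x^3 + 672·x^4 + 864·x^5)·Dx^3  (order 3).
h: a_k = 1, 7/2, -9/8, -47/48, -405/128, 16697/1280, -15309/1024, 243053/14336, -2814669/32768, 160214537/589824, …
ICs: h(0) = 1, h′(0) = 7/2, h′′(0) = -9/4.

f: a_k = 1, 3/2, -9/8, 27/16, -405/128, 1701/256, -15309/1024, 72171/2048, -2814669/32768, 14073345/65536, …
g: a_k = 0, 2, 0, -8/3, 0, 32/5, 0, -128/7, 0, 512/9, …
f+g: L₀ = lclm(L_f,L_g), ord ≤ 1+2.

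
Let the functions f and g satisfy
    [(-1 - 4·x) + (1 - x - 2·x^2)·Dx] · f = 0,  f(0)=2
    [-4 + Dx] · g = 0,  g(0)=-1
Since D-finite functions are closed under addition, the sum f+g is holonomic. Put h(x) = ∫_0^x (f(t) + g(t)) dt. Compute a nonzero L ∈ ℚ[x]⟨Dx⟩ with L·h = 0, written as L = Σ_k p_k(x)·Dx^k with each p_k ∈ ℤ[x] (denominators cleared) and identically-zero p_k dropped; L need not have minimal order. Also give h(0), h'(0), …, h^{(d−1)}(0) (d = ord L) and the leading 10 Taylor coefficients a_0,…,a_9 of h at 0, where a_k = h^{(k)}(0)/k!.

L = (-8 - 192·x^2 - 128·x^3)·Dx + (-10 + 44·x + 72·x^2 - 64·x^3 - 64·x^4)·Dx^2 + (3 - 11·x - 6·x^2 + 24·x^3 + 16·x^4)·Dx^3  (order 3).
h: a_k = 0, 1, -1, -2/3, -1/6, 34/15, 251/45, 3614/315, 26263/1260, 107218/2835, …
ICs: h(0) = 0, h′(0) = 1, h′′(0) = -2.

f: a_k = 2, 2, 6, 10, 22, 42, 86, 170, 342, 682, …
g: a_k = -1, -4, -8, -32/3, -32/3, -128/15, -256/45, -1024/315, -512/315, -2048/2835, …
h₀=f+g: left-lcm gives L₀, ord ≤ 2.
∫: right-multiply L₀ by Dx.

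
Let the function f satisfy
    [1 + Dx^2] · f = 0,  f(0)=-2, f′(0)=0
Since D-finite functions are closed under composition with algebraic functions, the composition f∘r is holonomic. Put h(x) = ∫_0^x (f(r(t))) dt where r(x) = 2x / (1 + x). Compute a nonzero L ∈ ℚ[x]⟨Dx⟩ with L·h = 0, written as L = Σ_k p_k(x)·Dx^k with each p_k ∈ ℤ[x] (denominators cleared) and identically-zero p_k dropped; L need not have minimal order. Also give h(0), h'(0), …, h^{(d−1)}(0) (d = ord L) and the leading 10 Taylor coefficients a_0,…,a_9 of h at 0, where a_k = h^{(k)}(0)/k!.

f: a_k = -2, 0, 1, 0, -1/12, 0, 1/360, 0, -1/20160, 0, …
h₀=f(r): pull back L_f along r ⇒ L₀.
h=∫h₀ ⇒ L = L₀·Dx.
L = 4·Dx + (2 + 6·x + 6·x^2 + 2·x^3)·Dx^2 + (1 + 4·x + 6·x^2 + 4·x^3 + x^4)·Dx^3  (order 3).
h: a_k = 0, -2, 0, 4/3, -2, 32/15, -16/9, 44/45, 1/5, -4708/2835, …
ICs: h(0) = 0, h′(0) = -2, h′′(0) = 0.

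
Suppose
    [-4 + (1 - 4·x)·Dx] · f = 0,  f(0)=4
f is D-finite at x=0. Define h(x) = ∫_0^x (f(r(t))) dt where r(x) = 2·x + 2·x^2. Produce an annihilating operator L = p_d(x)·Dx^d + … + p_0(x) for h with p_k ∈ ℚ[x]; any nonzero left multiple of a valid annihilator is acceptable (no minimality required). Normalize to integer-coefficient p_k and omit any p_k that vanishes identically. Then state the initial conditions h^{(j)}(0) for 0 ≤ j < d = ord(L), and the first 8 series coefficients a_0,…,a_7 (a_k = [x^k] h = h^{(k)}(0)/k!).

L = (8 + 16·x)·Dx + (-1 + 8·x + 8·x^2)·Dx^2  (order 2).
h: a_k = 0, 4, 16, 96, 640, 22784/5, 33792, 1804288/7, …
ICs: h(0) = 0, h′(0) = 4.

f: a_k = 4, 16, 64, 256, 1024, 4096, 16384, 65536, …
f∘r: x↦r, Dx↦Dx/r' in L_f ⇒ L₀.
∫: right-multiply L₀ by Dx.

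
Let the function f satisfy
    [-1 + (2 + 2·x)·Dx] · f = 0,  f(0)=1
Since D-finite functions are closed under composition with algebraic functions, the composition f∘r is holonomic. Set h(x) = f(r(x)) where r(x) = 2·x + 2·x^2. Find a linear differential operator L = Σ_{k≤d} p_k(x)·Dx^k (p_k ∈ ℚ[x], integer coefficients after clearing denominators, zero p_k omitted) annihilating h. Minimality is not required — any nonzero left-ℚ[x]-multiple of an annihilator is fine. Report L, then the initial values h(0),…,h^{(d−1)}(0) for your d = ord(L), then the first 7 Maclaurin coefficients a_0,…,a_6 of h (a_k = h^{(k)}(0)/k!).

f: a_k = 1, 1/2, -1/8, 1/16, -5/128, 7/256, -21/1024, …
Substitute x→r, Dx→(1/r')Dx; clear ⇒ L₀.
L = (-1 - 2·x) + (1 + 2·x + 2·x^2)·Dx  (order 1).
h: a_k = 1, 1, 1/2, -1/2, 3/8, -1/8, -3/16, …
ICs: h(0) = 1.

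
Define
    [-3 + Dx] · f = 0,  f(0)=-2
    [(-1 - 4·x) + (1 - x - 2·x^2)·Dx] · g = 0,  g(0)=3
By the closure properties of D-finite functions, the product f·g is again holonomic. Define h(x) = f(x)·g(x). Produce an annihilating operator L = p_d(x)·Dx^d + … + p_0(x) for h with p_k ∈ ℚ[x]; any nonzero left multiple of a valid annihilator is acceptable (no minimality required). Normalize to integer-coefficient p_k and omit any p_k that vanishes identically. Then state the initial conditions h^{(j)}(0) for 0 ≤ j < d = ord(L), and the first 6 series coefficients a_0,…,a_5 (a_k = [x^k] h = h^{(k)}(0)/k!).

L = (4 + x - 6·x^2) + (-1 + x + 2·x^2)·Dx  (order 1).
h: a_k = -6, -24, -63, -138, -1137/4, -2862/5, …
ICs: h(0) = -6.

f: a_k = -2, -6, -9, -9, -27/4, -81/20, …
g: a_k = 3, 3, 9, 15, 33, 63, …
L₀ := L_f ⊗_s L_g (sym. prod.), ord ≤ 1.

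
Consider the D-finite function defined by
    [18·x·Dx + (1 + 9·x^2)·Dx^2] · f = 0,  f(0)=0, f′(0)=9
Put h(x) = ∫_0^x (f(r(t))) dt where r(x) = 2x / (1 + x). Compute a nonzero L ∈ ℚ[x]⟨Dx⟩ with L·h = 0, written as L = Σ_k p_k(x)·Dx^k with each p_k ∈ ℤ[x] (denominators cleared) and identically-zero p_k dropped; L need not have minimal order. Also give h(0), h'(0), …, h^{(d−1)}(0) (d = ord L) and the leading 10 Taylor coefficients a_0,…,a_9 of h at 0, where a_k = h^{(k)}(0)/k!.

f: a_k = 0, 9, 0, -27, 0, 729/5, 0, -6561/7, 0, 6561, …
f∘r: x↦r, Dx↦Dx/r' in L_f ⇒ L₀.
h=∫₀ˣh₀: take L = L₀·Dx.
L = (2 + 74·x)·Dx^2 + (1 + 2·x + 37·x^2)·Dx^3  (order 3).
h: a_k = 0, 0, 9, -6, -99/2, 126, 2823/5, -21186/7, -186237/28, 75670, …
ICs: h(0) = 0, h′(0) = 0, h′′(0) = 18.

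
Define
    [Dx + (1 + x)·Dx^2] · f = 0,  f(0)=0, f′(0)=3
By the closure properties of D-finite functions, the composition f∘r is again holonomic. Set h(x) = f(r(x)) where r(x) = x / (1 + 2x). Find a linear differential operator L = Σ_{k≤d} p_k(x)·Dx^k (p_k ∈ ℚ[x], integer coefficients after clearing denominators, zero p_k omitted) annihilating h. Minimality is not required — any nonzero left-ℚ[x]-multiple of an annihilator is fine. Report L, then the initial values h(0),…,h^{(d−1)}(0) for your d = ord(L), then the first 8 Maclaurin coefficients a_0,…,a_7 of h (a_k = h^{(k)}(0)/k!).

L = (5 + 12·x)·Dx + (1 + 5·x + 6·x^2)·Dx^2  (order 2).
h: a_k = 0, 3, -15/2, 19, -195/4, 633/5, -665/2, 6177/7, …
ICs: h(0) = 0, h′(0) = 3.

f: a_k = 0, 3, -3/2, 1, -3/4, 3/5, -1/2, 3/7, …
h₀=f(r): pull back L_f along r ⇒ L₀.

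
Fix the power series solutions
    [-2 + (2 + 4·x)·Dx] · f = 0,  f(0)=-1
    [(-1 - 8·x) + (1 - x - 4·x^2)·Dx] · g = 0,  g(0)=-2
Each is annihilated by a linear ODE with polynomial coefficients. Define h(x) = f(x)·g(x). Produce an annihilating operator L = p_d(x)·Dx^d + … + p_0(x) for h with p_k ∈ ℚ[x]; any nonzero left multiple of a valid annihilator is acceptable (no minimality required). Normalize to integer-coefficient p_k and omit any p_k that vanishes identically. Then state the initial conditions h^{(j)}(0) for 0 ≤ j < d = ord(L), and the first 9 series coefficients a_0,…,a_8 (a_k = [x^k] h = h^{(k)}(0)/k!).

L = (2 + 9·x + 12·x^2) + (-1 - x + 6·x^2 + 8·x^3)·Dx  (order 1).
h: a_k = 2, 4, 11, 28, 283/4, 369/2, 3719/8, 1207, 195827/64, …
ICs: h(0) = 2.

f: a_k = -1, -1, 1/2, -1/2, 5/8, -7/8, 21/16, -33/16, 429/128, …
g: a_k = -2, -2, -10, -18, -58, -130, -362, -882, -2330, …
Sym-product of L_f,L_g gives L₀ (≤ ord 1).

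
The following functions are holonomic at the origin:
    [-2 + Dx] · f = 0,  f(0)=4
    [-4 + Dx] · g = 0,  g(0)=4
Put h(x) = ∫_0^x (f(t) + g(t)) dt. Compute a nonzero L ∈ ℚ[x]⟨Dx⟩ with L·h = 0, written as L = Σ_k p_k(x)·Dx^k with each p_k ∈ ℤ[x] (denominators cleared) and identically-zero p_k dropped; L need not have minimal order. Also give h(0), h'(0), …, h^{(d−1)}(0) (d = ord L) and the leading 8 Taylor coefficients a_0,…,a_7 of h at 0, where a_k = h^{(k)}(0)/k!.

f: a_k = 4, 8, 8, 16/3, 8/3, 16/15, 16/45, 32/315, …
g: a_k = 4, 16, 32, 128/3, 128/3, 512/15, 1024/45, 4096/315, …
h₀=f+g: left-lcm gives L₀, ord ≤ 2.
Integrate: L := L₀·Dx.
L = 8·Dx - 6·Dx^2 + Dx^3  (order 3).
h: a_k = 0, 8, 12, 40/3, 12, 136/15, 88/15, 208/63, …
ICs: h(0) = 0, h′(0) = 8, h′′(0) = 24.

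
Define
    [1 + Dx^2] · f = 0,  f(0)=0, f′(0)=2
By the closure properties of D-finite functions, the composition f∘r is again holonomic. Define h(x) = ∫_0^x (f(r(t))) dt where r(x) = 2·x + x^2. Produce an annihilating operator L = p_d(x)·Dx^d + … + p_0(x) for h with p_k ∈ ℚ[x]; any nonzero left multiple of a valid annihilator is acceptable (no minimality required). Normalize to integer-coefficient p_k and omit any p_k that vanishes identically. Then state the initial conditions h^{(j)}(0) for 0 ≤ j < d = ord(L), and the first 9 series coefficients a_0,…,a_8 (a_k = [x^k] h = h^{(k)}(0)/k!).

L = (4 + 12·x + 12·x^2 + 4·x^3)·Dx - Dx^2 + (1 + x)·Dx^3  (order 3).
h: a_k = 0, 0, 2, 2/3, -2/3, -4/5, -11/45, 1/7, 101/630, …
ICs: h(0) = 0, h′(0) = 0, h′′(0) = 4.

f: a_k = 0, 2, 0, -1/3, 0, 1/60, 0, -1/2520, 0, …
h₀=f(r): pull back L_f along r ⇒ L₀.
h=∫h₀ ⇒ L = L₀·Dx.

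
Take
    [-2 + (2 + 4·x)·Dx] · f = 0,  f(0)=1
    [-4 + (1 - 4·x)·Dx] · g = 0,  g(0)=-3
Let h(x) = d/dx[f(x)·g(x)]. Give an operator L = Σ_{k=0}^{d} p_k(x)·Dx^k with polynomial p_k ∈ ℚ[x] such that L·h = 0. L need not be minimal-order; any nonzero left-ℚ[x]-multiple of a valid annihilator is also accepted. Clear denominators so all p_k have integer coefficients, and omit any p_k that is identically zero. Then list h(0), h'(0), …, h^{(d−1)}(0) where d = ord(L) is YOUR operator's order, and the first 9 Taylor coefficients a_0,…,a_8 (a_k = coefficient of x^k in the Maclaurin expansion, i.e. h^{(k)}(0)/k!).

L = (39 + 120·x + 48·x^2) + (-5 + 6·x + 48·x^2 + 32·x^3)·Dx  (order 1).
h: a_k = -15, -117, -1413/2, -7521/2, -150525/8, -722331/8, -6742449/16, -30821337/16, -1109587437/128, …
ICs: h(0) = -15.

f: a_k = 1, 1, -1/2, 1/2, -5/8, 7/8, -21/16, 33/16, -429/128, …
g: a_k = -3, -12, -48, -192, -768, -3072, -12288, -49152, -196608, …
h₀=f·g: eliminate ⇒ L₀, order ≤ 1·1.
h₀' ⇒ L via d/dx closure of L₀.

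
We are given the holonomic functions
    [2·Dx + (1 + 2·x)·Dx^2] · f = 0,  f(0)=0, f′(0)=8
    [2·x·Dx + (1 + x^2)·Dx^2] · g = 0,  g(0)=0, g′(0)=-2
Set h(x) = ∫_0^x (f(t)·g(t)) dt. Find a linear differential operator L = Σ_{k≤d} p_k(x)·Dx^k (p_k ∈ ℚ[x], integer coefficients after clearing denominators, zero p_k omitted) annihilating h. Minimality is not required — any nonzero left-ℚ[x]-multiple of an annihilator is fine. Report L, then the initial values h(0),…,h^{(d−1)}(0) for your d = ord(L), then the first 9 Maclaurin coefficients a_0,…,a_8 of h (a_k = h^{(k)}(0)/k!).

L = (24 + 80·x + 88·x^2 + 240·x^3 + 240·x^4 + 208·x^5 + 16·x^7)·Dx^2 + (12 + 80·x + 332·x^2 + 608·x^3 + 880·x^4 + 744·x^5 + 560·x^6 + 24·x^7 + 56·x^8)·Dx^3 + (12 + 52·x + 168·x^2 + 372·x^3 + 516·x^4 + 564·x^5 + 384·x^6 + 276·x^7 + 24·x^8 + 32·x^9)·Dx^4 + (2 + 12·x + 34·x^2 + 64·x^3 + 87·x^4 + 96·x^5 + 84·x^6 + 48·x^7 + 33·x^8 + 4·x^9 + 4·x^10)·Dx^5  (order 5).
h: a_k = 0, 0, 0, -16/3, 4, -16/5, 40/9, -304/45, 146/15, …
ICs: h(0) = 0, h′(0) = 0, h′′(0) = 0, h′′′(0) = -32, h′′′′(0) = 96.

f: a_k = 0, 8, -8, 32/3, -16, 128/5, -128/3, 512/7, -128, …
g: a_k = 0, -2, 0, 2/3, 0, -2/5, 0, 2/7, 0, …
h₀=f·g: eliminate ⇒ L₀, order ≤ 2·2.
h=∫h₀ ⇒ L = L₀·Dx.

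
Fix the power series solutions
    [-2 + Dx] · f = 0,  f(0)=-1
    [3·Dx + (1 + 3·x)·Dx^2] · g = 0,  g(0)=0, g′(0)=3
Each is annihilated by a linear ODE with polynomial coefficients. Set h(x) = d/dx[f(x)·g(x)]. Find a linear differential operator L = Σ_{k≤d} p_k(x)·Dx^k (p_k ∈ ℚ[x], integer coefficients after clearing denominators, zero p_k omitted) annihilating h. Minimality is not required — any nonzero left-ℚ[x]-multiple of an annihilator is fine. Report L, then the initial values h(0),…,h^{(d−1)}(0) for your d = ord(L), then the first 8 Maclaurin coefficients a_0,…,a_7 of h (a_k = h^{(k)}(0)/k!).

L = (20 - 24·x + 72·x^2) + (-8 + 6·x - 72·x^2)·Dx + (-1 + 3·x + 18·x^2)·Dx^2  (order 2).
h: a_k = -3, -3, -18, 29, -221/2, 330, -15193/15, 46187/15, …
ICs: h(0) = -3, h′(0) = -3.

f: a_k = -1, -2, -2, -4/3, -2/3, -4/15, -4/45, -8/315, …
g: a_k = 0, 3, -9/2, 9, -81/4, 243/5, -243/2, 2187/7, …
Product ⇒ symmetric product L₀, ord ≤ 2.
h=h₀': d/dx-closure on L₀ ⇒ L.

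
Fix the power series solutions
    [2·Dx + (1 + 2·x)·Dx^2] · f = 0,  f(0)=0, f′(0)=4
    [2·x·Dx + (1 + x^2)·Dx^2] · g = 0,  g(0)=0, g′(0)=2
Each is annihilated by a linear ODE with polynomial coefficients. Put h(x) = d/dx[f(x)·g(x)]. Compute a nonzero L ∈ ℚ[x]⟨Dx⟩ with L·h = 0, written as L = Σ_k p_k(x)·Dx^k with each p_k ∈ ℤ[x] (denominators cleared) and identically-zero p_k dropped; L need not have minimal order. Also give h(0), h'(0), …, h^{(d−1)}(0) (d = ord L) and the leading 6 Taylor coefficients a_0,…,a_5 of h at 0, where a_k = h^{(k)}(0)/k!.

L = (24 + 80·x + 88·x^2 + 240·x^3 + 240·x^4 + 208·x^5 + 16·x^7) + (12 + 80·x + 332·x^2 + 608·x^3 + 880·x^4 + 744·x^5 + 560·x^6 + 24·x^7 + 56·x^8)·Dx + (12 + 52·x + 168·x^2 + 372·x^3 + 516·x^4 + 564·x^5 + 384·x^6 + 276·x^7 + 24·x^8 + 32·x^9)·Dx^2 + (2 + 12·x + 34·x^2 + 64·x^3 + 87·x^4 + 96·x^5 + 84·x^6 + 48·x^7 + 33·x^8 + 4·x^9 + 4·x^10)·Dx^3  (order 3).
h: a_k = 0, 16, -24, 32, -200/3, 2128/15, …
ICs: h(0) = 0, h′(0) = 16, h′′(0) = -48.

f: a_k = 0, 4, -4, 16/3, -8, 64/5, …
g: a_k = 0, 2, 0, -2/3, 0, 2/5, …
f·g: L₀ = L_f ⊗_s L_g, ord ≤ 2·2.
h₀' ⇒ L via d/dx closure of L₀.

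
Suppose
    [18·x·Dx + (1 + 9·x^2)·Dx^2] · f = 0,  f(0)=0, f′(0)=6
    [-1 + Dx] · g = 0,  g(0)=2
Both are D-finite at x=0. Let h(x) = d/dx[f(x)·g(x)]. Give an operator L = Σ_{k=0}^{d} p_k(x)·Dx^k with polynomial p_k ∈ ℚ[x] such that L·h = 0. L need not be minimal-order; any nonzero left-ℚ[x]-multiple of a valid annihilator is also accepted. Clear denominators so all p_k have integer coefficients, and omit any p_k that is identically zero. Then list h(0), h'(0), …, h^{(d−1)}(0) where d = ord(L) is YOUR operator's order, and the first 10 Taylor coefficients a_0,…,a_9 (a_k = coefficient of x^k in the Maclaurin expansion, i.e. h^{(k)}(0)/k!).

L = (-17 - 36·x + 504·x^2 - 324·x^3 + 81·x^4) + (16 + 54·x - 522·x^2 + 486·x^3 - 162·x^4)·Dx + (1 - 18·x + 18·x^2 - 162·x^3 + 81·x^4)·Dx^2  (order 2).
h: a_k = 12, 24, -90, -136, 1769/2, 1131, -484679/60, -1022794/105, 81962427/1120, 184492667/2160, …
ICs: h(0) = 12, h′(0) = 24.

f: a_k = 0, 6, 0, -18, 0, 486/5, 0, -4374/7, 0, 4374, …
g: a_k = 2, 2, 1, 1/3, 1/12, 1/60, 1/360, 1/2520, 1/20160, 1/181440, …
h₀=f·g: eliminate ⇒ L₀, order ≤ 2·1.
h₀' ⇒ L via d/dx closure of L₀.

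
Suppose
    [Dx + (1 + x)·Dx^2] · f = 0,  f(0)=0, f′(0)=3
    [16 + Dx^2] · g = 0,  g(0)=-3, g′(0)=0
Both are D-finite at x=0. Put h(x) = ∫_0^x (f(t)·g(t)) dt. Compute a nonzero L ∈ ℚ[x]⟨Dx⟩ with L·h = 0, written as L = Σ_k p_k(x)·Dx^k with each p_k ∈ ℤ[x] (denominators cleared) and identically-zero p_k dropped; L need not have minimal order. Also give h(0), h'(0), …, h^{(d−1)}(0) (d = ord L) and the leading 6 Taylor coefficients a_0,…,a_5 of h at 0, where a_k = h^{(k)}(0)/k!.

f: a_k = 0, 3, -3/2, 1, -3/4, 3/5, …
g: a_k = -3, 0, 24, 0, -32, 0, …
L₀ := L_f ⊗_s L_g (sym. prod.), ord ≤ 4.
∫: right-multiply L₀ by Dx.
L = (15072 + 62976·x + 97024·x^2 + 65536·x^3 + 16384·x^4)·Dx + (1984 + 6080·x + 6144·x^2 + 2048·x^3)·Dx^2 + (1950 + 8000·x + 12192·x^2 + 8192·x^3 + 2048·x^4)·Dx^3 + (124 + 380·x + 384·x^2 + 128·x^3)·Dx^4 + (63 + 254·x + 383·x^2 + 256·x^3 + 64·x^4)·Dx^5  (order 5).
h: a_k = 0, 0, -9/2, 3/2, 69/4, -27/4, …
ICs: h(0) = 0, h′(0) = 0, h′′(0) = -9, h′′′(0) = 9, h′′′′(0) = 414.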